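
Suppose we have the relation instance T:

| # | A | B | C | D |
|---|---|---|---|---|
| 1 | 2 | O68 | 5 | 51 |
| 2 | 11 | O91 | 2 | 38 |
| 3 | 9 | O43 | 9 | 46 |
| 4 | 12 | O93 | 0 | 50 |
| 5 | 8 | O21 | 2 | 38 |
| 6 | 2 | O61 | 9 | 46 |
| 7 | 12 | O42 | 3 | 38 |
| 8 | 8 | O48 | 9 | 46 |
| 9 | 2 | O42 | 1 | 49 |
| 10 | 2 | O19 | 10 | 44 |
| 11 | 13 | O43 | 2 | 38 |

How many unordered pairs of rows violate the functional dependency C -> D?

0

C=2: all 3 rows agree on D — 0 pairs.
C=9: all 3 rows agree on D — 0 pairs.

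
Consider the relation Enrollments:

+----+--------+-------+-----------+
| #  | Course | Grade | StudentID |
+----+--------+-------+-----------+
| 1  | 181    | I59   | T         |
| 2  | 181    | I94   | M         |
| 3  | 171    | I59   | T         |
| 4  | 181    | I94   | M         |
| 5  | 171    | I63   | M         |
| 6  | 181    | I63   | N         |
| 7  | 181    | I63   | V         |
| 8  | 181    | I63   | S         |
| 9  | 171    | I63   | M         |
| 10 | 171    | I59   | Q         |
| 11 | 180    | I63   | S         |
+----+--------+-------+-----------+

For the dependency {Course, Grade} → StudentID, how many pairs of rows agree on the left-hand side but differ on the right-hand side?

4

(Course=181, Grade=I94): all 2 rows agree on StudentID — 0 pairs.
(Course=171, Grade=I59): violating pairs (3,10) — 1 pair.
(Course=171, Grade=I63): all 2 rows agree on StudentID — 0 pairs.
(Course=181, Grade=I63): violating pairs (6,7), (6,8), (7,8) — 3 pairs.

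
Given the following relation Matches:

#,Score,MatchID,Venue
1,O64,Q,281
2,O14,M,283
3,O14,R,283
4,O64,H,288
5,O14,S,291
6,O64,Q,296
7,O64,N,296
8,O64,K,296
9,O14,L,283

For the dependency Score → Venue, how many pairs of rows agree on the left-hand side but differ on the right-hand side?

Score=O64: violating pairs (1,4), (1,6), (1,7), (1,8), (4,6), (4,7), (4,8) — 7 pairs.
Score=O14: violating pairs (2,5), (3,5), (5,9) — 3 pairs.

10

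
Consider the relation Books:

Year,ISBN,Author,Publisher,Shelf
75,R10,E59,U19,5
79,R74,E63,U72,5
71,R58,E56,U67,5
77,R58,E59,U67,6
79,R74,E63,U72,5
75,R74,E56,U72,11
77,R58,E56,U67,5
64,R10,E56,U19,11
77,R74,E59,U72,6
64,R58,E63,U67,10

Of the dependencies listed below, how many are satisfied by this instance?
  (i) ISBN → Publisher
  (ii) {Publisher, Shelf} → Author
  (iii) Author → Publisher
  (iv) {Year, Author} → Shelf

(i) ISBN → Publisher: every LHS value maps to a single RHS value — holds.
(ii) {Publisher, Shelf} → Author: every LHS value maps to a single RHS value — holds.
(iii) Author → Publisher: Author=E59: 3 rows → Publisher takes values {U19, U67, U72} — violation; Author=E63: 3 rows → Publisher takes values {U72, U67} — violation; Author=E56: 4 rows → Publisher takes values {U67, U72, U19} — violation — fails.
(iv) {Year, Author} → Shelf: every LHS value maps to a single RHS value — holds.
3 of the 4 dependencies hold.

3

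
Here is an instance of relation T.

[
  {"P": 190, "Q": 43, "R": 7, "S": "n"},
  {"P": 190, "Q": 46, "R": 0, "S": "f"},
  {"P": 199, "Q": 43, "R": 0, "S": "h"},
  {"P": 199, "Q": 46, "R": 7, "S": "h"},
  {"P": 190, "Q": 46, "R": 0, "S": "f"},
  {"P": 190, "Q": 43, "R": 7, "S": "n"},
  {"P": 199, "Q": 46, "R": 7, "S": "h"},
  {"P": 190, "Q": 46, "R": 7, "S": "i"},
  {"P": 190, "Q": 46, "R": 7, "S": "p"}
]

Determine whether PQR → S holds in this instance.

(P=190, Q=43, R=7): 2 rows → S = n, n ✓
(P=190, Q=46, R=0): 2 rows → S = f, f ✓
(P=199, Q=43, R=0): 1 row → S = h ✓
(P=199, Q=46, R=7): 2 rows → S = h, h ✓
(P=190, Q=46, R=7): 2 rows → S takes values {i, p} — violation
Two rows agree on PQR but differ on S, so PQR → S does not hold.

No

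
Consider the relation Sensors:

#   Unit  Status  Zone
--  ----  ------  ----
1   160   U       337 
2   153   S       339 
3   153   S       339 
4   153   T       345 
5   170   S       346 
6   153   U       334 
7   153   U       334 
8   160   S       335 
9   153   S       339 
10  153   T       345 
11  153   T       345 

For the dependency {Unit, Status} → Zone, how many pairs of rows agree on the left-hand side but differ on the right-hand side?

(Unit=153, Status=S): all 3 rows agree on Zone — 0 pairs.
(Unit=153, Status=T): all 3 rows agree on Zone — 0 pairs.
(Unit=153, Status=U): all 2 rows agree on Zone — 0 pairs.

0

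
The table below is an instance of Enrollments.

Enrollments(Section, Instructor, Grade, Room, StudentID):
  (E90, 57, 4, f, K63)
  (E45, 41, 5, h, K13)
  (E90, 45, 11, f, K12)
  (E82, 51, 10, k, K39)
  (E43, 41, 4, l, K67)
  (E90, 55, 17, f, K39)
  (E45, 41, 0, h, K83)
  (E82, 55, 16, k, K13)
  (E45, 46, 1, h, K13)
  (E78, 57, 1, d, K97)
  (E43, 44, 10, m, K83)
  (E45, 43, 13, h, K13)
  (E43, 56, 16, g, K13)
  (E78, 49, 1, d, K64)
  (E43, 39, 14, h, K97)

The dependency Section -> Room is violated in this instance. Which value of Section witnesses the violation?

Section=E90: 3 rows → Room = f, f, f ✓
Section=E45: 4 rows → Room = h, h, h, h ✓
Section=E82: 2 rows → Room = k, k ✓
Section=E43: 4 rows → Room takes values {l, m, g, h} — violation
Section=E78: 2 rows → Room = d, d ✓
The only Section value with inconsistent Room is Section=E43.

E43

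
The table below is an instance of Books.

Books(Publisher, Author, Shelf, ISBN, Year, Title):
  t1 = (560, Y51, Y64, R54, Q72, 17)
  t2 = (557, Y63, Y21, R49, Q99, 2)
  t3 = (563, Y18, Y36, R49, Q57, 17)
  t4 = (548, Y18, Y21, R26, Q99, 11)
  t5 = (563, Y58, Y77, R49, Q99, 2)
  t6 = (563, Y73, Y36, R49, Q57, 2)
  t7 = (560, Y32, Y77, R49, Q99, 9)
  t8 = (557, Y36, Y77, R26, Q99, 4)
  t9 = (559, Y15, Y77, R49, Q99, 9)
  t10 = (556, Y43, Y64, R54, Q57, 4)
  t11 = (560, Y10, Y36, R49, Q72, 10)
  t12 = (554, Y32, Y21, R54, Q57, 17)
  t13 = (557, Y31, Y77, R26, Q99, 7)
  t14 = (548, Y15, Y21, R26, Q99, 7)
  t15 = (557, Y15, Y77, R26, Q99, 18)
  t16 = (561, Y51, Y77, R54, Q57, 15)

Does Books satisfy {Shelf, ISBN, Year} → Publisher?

(Shelf=Y64, ISBN=R54, Year=Q72): row 1 → Publisher = 560 ✓
(Shelf=Y21, ISBN=R49, Year=Q99): row 2 → Publisher = 557 ✓
(Shelf=Y36, ISBN=R49, Year=Q57): rows 3, 6 → Publisher = 563, 563 ✓
(Shelf=Y21, ISBN=R26, Year=Q99): rows 4, 14 → Publisher = 548, 548 ✓
(Shelf=Y77, ISBN=R49, Year=Q99): rows 5, 7, 9 → Publisher takes values {563, 560, 559} — violation
(Shelf=Y77, ISBN=R26, Year=Q99): rows 8, 13, 15 → Publisher = 557, 557, 557 ✓
(Shelf=Y64, ISBN=R54, Year=Q57): row 10 → Publisher = 556 ✓
(Shelf=Y36, ISBN=R49, Year=Q72): row 11 → Publisher = 560 ✓
(Shelf=Y21, ISBN=R54, Year=Q57): row 12 → Publisher = 554 ✓
(Shelf=Y77, ISBN=R54, Year=Q57): row 16 → Publisher = 561 ✓
Two rows agree on {Shelf, ISBN, Year} but differ on Publisher, so {Shelf, ISBN, Year} → Publisher does not hold.

No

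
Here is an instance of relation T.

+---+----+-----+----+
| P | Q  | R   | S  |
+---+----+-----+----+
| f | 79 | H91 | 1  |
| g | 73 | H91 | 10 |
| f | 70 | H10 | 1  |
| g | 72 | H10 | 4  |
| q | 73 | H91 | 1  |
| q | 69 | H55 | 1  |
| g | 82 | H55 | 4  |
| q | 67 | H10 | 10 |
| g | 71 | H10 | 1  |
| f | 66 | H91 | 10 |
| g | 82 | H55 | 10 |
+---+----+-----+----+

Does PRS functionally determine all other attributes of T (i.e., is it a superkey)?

Yes

All 11 rows have distinct PRS values, so PRS → (all attributes) holds and PRS is a superkey.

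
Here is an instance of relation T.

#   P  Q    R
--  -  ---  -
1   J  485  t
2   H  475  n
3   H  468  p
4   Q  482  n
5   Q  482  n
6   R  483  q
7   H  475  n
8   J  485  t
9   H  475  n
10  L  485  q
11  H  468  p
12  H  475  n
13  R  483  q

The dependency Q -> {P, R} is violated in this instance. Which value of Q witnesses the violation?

Q=485: rows 1, 8, 10 → {P,R} takes values {(J, t), (L, q)} — violation
Q=475: rows 2, 7, 9, 12 → {P,R} = (H, n), (H, n), (H, n), (H, n) ✓
Q=468: rows 3, 11 → {P,R} = (H, p), (H, p) ✓
Q=482: rows 4, 5 → {P,R} = (Q, n), (Q, n) ✓
Q=483: rows 6, 13 → {P,R} = (R, q), (R, q) ✓
The only Q value with inconsistent RHS is Q=485.

485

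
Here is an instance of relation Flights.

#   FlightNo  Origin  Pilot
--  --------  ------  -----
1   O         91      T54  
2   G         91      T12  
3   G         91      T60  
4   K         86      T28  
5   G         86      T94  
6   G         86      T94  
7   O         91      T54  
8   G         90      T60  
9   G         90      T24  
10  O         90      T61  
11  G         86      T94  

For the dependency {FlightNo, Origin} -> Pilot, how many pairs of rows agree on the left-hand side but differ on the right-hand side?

2

(FlightNo=O, Origin=91): all 2 rows agree on Pilot — 0 pairs.
(FlightNo=G, Origin=91): violating pairs (2,3) — 1 pair.
(FlightNo=G, Origin=86): all 3 rows agree on Pilot — 0 pairs.
(FlightNo=G, Origin=90): violating pairs (8,9) — 1 pair.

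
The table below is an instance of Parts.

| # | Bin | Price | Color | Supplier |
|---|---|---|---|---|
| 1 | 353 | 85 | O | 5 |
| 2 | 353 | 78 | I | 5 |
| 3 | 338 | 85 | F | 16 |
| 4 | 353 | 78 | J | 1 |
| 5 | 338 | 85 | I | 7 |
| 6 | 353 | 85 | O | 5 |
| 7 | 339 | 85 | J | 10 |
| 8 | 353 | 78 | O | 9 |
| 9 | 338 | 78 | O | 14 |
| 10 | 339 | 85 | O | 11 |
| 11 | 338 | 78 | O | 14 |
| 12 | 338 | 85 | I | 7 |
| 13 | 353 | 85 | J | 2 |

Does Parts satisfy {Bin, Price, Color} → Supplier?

Yes

(Bin=353, Price=85, Color=O): rows 1, 6 → Supplier = 5, 5 ✓
(Bin=353, Price=78, Color=I): row 2 → Supplier = 5 ✓
(Bin=338, Price=85, Color=F): row 3 → Supplier = 16 ✓
(Bin=353, Price=78, Color=J): row 4 → Supplier = 1 ✓
(Bin=338, Price=85, Color=I): rows 5, 12 → Supplier = 7, 7 ✓
(Bin=339, Price=85, Color=J): row 7 → Supplier = 10 ✓
(Bin=353, Price=78, Color=O): row 8 → Supplier = 9 ✓
(Bin=338, Price=78, Color=O): rows 9, 11 → Supplier = 14, 14 ✓
(Bin=339, Price=85, Color=O): row 10 → Supplier = 11 ✓
(Bin=353, Price=85, Color=J): row 13 → Supplier = 2 ✓
Every {Bin, Price, Color} value is associated with a single Supplier value, so {Bin, Price, Color} → Supplier holds.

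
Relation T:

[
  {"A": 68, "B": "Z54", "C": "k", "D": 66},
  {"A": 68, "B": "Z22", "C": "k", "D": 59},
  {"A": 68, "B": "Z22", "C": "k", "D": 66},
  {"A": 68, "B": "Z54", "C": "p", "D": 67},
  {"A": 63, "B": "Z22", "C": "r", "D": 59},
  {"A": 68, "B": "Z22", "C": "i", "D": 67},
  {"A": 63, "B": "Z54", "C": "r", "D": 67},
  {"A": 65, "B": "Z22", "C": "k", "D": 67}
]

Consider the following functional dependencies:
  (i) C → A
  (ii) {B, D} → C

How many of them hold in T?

0

(i) C → A: C=k: 4 rows → A takes values {68, 65} — violation — fails.
(ii) {B, D} → C: (B=Z22, D=59): 2 rows → C takes values {k, r} — violation; (B=Z54, D=67): 2 rows → C takes values {p, r} — violation; (B=Z22, D=67): 2 rows → C takes values {i, k} — violation — fails.
None of the 2 dependencies hold.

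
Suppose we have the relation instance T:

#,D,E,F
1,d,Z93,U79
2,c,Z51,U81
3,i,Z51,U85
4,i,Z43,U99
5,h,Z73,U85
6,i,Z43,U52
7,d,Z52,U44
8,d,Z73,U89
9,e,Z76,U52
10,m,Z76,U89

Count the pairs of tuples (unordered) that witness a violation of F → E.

3

F=U85: violating pairs (3,5) — 1 pair.
F=U52: violating pairs (6,9) — 1 pair.
F=U89: violating pairs (8,10) — 1 pair.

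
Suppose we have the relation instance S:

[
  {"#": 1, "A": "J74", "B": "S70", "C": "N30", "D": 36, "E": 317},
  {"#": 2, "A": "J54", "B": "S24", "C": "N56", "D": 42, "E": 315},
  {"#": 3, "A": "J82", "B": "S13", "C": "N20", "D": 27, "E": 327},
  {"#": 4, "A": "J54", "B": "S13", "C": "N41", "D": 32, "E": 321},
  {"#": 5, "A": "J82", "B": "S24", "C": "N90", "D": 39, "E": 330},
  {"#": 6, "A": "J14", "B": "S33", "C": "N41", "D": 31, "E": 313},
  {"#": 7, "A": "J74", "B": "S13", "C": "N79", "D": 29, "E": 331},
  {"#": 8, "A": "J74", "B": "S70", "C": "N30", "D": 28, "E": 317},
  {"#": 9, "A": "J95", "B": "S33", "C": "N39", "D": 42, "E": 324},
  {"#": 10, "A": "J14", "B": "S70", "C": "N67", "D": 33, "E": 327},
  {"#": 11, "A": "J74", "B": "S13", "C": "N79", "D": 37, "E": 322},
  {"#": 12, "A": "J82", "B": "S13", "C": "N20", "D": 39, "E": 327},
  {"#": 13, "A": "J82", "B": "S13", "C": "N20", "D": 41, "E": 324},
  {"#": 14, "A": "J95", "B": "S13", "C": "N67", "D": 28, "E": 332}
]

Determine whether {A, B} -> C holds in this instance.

Yes

(A=J74, B=S70): rows 1, 8 → C = N30, N30 ✓
(A=J54, B=S24): row 2 → C = N56 ✓
(A=J82, B=S13): rows 3, 12, 13 → C = N20, N20, N20 ✓
(A=J54, B=S13): row 4 → C = N41 ✓
(A=J82, B=S24): row 5 → C = N90 ✓
(A=J14, B=S33): row 6 → C = N41 ✓
(A=J74, B=S13): rows 7, 11 → C = N79, N79 ✓
(A=J95, B=S33): row 9 → C = N39 ✓
(A=J14, B=S70): row 10 → C = N67 ✓
(A=J95, B=S13): row 14 → C = N67 ✓
Every {A, B} value is associated with a single C value, so {A, B} -> C holds.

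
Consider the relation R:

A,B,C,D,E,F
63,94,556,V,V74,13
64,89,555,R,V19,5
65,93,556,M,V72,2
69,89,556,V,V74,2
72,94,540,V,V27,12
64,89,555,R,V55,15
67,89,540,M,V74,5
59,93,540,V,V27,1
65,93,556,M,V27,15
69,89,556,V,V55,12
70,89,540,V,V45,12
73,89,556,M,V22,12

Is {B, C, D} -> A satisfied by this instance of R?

(B=94, C=556, D=V): 1 row → A = 63 ✓
(B=89, C=555, D=R): 2 rows → A = 64, 64 ✓
(B=93, C=556, D=M): 2 rows → A = 65, 65 ✓
(B=89, C=556, D=V): 2 rows → A = 69, 69 ✓
(B=94, C=540, D=V): 1 row → A = 72 ✓
(B=89, C=540, D=M): 1 row → A = 67 ✓
(B=93, C=540, D=V): 1 row → A = 59 ✓
(B=89, C=540, D=V): 1 row → A = 70 ✓
(B=89, C=556, D=M): 1 row → A = 73 ✓
Every {B, C, D} value is associated with a single A value, so {B, C, D} -> A holds.

Yes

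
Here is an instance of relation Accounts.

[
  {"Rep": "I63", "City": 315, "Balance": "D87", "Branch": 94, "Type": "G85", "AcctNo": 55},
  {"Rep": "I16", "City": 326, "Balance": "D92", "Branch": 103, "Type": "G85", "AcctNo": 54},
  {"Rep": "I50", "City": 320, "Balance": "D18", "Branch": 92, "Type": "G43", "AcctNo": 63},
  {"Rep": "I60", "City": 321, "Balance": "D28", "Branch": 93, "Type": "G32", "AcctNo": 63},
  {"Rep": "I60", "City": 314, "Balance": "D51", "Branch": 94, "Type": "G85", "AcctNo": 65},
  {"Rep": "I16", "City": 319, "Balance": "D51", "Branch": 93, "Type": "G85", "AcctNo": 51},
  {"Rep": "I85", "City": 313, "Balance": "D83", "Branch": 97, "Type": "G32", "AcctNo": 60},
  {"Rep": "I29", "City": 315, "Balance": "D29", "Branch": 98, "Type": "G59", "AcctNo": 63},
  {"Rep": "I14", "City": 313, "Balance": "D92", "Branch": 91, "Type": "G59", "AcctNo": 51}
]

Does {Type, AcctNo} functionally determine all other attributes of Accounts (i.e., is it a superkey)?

Yes

All 9 rows have distinct {Type, AcctNo} values, so {Type, AcctNo} → (all attributes) holds and {Type, AcctNo} is a superkey.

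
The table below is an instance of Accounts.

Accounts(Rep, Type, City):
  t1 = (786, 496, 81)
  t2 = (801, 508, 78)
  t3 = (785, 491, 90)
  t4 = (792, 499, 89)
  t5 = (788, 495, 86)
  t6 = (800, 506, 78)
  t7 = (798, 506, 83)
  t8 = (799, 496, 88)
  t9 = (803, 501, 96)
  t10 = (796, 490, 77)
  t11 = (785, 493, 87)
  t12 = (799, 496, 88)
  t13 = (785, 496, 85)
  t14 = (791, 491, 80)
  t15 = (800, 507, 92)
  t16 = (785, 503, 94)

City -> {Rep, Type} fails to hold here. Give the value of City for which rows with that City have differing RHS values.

City=81: row 1 → {Rep,Type} = (786, 496) ✓
City=78: rows 2, 6 → {Rep,Type} takes values {(801, 508), (800, 506)} — violation
City=90: row 3 → {Rep,Type} = (785, 491) ✓
City=89: row 4 → {Rep,Type} = (792, 499) ✓
City=86: row 5 → {Rep,Type} = (788, 495) ✓
City=83: row 7 → {Rep,Type} = (798, 506) ✓
City=88: rows 8, 12 → {Rep,Type} = (799, 496), (799, 496) ✓
City=96: row 9 → {Rep,Type} = (803, 501) ✓
City=77: row 10 → {Rep,Type} = (796, 490) ✓
City=87: row 11 → {Rep,Type} = (785, 493) ✓
City=85: row 13 → {Rep,Type} = (785, 496) ✓
City=80: row 14 → {Rep,Type} = (791, 491) ✓
City=92: row 15 → {Rep,Type} = (800, 507) ✓
City=94: row 16 → {Rep,Type} = (785, 503) ✓
The only City value with inconsistent RHS is City=78.

78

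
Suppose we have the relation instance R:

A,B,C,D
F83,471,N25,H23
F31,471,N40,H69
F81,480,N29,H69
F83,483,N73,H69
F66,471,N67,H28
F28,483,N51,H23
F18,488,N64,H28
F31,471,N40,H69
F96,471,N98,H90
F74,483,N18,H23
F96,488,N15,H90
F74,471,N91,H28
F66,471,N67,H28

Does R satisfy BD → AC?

No

(B=471, D=H23): 1 row → {A,C} = (F83, N25) ✓
(B=471, D=H69): 2 rows → {A,C} = (F31, N40), (F31, N40) ✓
(B=480, D=H69): 1 row → {A,C} = (F81, N29) ✓
(B=483, D=H69): 1 row → {A,C} = (F83, N73) ✓
(B=471, D=H28): 3 rows → {A,C} takes values {(F66, N67), (F74, N91)} — violation
(B=483, D=H23): 2 rows → {A,C} takes values {(F28, N51), (F74, N18)} — violation
(B=488, D=H28): 1 row → {A,C} = (F18, N64) ✓
(B=471, D=H90): 1 row → {A,C} = (F96, N98) ✓
(B=488, D=H90): 1 row → {A,C} = (F96, N15) ✓
Two rows agree on BD but differ on AC, so BD → AC does not hold.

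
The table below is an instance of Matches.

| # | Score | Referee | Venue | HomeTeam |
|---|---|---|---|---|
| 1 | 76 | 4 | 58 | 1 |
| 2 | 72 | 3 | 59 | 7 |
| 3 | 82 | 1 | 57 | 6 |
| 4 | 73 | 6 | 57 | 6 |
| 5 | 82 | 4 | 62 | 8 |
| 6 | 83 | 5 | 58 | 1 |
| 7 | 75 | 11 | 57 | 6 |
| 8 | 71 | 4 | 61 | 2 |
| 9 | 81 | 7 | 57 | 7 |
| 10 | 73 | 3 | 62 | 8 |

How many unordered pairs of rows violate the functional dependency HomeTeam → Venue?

HomeTeam=1: all 2 rows agree on Venue — 0 pairs.
HomeTeam=7: violating pairs (2,9) — 1 pair.
HomeTeam=6: all 3 rows agree on Venue — 0 pairs.
HomeTeam=8: all 2 rows agree on Venue — 0 pairs.

1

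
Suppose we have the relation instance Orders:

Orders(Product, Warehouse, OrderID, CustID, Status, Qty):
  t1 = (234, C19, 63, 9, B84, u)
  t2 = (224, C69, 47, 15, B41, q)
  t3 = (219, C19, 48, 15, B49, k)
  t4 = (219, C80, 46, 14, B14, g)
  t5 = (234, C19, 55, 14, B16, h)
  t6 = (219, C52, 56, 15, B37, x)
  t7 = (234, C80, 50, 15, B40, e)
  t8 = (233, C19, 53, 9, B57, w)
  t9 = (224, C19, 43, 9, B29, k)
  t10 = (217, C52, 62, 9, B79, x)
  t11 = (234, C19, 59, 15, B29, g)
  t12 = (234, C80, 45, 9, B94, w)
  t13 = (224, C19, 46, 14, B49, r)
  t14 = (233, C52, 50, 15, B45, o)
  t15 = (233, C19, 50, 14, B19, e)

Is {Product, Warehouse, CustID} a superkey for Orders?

Yes

All 15 rows have distinct {Product, Warehouse, CustID} values, so {Product, Warehouse, CustID} → (all attributes) holds and {Product, Warehouse, CustID} is a superkey.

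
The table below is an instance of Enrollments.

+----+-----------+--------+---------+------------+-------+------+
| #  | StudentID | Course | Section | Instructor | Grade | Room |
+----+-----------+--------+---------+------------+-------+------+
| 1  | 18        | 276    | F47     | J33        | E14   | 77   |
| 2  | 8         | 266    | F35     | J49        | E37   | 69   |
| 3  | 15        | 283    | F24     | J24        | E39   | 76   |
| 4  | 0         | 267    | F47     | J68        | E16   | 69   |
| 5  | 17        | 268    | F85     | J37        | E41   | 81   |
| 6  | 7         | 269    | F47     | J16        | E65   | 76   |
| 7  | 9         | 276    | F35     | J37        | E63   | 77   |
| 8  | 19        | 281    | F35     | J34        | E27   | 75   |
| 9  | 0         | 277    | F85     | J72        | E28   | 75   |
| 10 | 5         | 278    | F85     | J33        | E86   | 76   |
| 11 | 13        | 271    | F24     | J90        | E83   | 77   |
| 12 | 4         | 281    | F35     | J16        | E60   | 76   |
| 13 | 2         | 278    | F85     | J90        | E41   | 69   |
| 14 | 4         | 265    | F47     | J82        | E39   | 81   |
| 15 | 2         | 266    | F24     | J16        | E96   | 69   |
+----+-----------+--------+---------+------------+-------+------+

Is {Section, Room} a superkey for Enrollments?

All 15 rows have distinct {Section, Room} values, so {Section, Room} → (all attributes) holds and {Section, Room} is a superkey.

Yes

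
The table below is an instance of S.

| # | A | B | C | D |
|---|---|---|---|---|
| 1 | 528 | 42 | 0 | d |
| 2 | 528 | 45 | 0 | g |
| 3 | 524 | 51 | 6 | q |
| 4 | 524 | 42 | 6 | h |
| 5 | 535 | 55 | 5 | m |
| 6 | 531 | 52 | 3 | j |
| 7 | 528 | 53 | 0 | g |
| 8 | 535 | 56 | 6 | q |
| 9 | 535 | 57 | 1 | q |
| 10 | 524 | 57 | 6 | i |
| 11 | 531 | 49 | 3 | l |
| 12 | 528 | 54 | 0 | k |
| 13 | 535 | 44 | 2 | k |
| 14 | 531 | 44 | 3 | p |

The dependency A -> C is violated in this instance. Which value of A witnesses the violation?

A=528: rows 1, 2, 7, 12 → C = 0, 0, 0, 0 ✓
A=524: rows 3, 4, 10 → C = 6, 6, 6 ✓
A=535: rows 5, 8, 9, 13 → C takes values {5, 6, 1, 2} — violation
A=531: rows 6, 11, 14 → C = 3, 3, 3 ✓
The only A value with inconsistent C is A=535.

535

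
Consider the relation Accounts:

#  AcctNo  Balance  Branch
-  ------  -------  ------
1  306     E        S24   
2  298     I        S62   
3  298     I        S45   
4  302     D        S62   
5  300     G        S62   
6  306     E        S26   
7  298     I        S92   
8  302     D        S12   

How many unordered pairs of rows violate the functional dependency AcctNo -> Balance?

AcctNo=306: all 2 rows agree on Balance — 0 pairs.
AcctNo=298: all 3 rows agree on Balance — 0 pairs.
AcctNo=302: all 2 rows agree on Balance — 0 pairs.

0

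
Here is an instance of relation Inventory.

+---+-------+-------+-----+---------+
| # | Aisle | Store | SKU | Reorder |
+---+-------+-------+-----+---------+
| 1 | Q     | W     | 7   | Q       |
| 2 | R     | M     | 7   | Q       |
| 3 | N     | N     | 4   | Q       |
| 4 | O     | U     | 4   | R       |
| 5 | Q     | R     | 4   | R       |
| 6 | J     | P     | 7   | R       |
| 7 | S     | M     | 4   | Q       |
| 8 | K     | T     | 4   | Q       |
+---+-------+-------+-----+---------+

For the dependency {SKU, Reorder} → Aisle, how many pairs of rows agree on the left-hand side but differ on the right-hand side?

(SKU=7, Reorder=Q): violating pairs (1,2) — 1 pair.
(SKU=4, Reorder=Q): violating pairs (3,7), (3,8), (7,8) — 3 pairs.
(SKU=4, Reorder=R): violating pairs (4,5) — 1 pair.

5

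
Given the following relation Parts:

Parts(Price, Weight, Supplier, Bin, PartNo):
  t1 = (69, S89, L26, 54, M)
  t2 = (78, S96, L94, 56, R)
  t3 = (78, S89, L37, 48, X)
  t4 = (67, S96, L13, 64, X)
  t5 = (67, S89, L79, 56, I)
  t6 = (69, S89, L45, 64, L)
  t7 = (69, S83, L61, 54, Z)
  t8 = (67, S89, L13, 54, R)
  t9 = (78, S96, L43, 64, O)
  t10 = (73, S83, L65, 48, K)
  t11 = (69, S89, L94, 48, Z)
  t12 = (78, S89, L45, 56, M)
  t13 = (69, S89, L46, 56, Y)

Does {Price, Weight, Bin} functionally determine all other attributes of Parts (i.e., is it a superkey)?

Yes

All 13 rows have distinct {Price, Weight, Bin} values, so {Price, Weight, Bin} → (all attributes) holds and {Price, Weight, Bin} is a superkey.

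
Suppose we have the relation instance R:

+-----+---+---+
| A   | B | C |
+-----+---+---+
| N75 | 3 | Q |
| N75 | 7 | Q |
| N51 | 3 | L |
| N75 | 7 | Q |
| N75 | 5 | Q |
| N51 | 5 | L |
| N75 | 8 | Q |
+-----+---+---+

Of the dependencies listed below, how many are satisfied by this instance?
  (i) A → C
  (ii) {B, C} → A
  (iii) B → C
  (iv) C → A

3

(i) A → C: every LHS value maps to a single RHS value — holds.
(ii) {B, C} → A: every LHS value maps to a single RHS value — holds.
(iii) B → C: B=3: 2 rows → C takes values {Q, L} — violation; B=5: 2 rows → C takes values {Q, L} — violation — fails.
(iv) C → A: every LHS value maps to a single RHS value — holds.
3 of the 4 dependencies hold.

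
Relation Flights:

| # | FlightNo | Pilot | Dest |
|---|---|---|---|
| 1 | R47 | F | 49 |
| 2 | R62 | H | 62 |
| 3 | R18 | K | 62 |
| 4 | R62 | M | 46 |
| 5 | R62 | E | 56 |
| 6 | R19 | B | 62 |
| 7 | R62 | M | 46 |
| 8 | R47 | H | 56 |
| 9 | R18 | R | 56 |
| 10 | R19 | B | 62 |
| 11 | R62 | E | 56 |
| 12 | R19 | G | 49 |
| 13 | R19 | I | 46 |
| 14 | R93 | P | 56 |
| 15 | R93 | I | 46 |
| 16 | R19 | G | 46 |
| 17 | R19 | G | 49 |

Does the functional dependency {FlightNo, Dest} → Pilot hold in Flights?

No

(FlightNo=R47, Dest=49): row 1 → Pilot = F ✓
(FlightNo=R62, Dest=62): row 2 → Pilot = H ✓
(FlightNo=R18, Dest=62): row 3 → Pilot = K ✓
(FlightNo=R62, Dest=46): rows 4, 7 → Pilot = M, M ✓
(FlightNo=R62, Dest=56): rows 5, 11 → Pilot = E, E ✓
(FlightNo=R19, Dest=62): rows 6, 10 → Pilot = B, B ✓
(FlightNo=R47, Dest=56): row 8 → Pilot = H ✓
(FlightNo=R18, Dest=56): row 9 → Pilot = R ✓
(FlightNo=R19, Dest=49): rows 12, 17 → Pilot = G, G ✓
(FlightNo=R19, Dest=46): rows 13, 16 → Pilot takes values {I, G} — violation
(FlightNo=R93, Dest=56): row 14 → Pilot = P ✓
(FlightNo=R93, Dest=46): row 15 → Pilot = I ✓
Two rows agree on {FlightNo, Dest} but differ on Pilot, so {FlightNo, Dest} → Pilot does not hold.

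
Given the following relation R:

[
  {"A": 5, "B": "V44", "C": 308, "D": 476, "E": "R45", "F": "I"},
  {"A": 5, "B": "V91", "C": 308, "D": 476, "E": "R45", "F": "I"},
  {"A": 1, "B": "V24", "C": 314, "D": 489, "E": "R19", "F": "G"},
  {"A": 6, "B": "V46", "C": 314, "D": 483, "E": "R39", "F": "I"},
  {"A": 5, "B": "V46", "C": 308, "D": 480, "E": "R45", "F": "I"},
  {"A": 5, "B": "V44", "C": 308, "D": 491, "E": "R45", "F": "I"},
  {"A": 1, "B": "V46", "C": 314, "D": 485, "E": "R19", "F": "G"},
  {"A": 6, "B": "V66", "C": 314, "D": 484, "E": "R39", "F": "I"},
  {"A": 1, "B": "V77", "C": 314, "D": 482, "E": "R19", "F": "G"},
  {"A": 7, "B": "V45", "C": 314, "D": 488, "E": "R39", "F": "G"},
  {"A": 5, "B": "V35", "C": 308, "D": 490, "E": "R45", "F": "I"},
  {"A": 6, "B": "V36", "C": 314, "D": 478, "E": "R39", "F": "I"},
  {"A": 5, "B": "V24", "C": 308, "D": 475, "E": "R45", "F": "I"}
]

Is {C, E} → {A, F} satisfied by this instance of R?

No

(C=308, E=R45): 6 rows → {A,F} = (5, I), (5, I), (5, I), (5, I), (5, I), (5, I) ✓
(C=314, E=R19): 3 rows → {A,F} = (1, G), (1, G), (1, G) ✓
(C=314, E=R39): 4 rows → {A,F} takes values {(6, I), (7, G)} — violation
Two rows agree on {C, E} but differ on {A, F}, so {C, E} → {A, F} does not hold.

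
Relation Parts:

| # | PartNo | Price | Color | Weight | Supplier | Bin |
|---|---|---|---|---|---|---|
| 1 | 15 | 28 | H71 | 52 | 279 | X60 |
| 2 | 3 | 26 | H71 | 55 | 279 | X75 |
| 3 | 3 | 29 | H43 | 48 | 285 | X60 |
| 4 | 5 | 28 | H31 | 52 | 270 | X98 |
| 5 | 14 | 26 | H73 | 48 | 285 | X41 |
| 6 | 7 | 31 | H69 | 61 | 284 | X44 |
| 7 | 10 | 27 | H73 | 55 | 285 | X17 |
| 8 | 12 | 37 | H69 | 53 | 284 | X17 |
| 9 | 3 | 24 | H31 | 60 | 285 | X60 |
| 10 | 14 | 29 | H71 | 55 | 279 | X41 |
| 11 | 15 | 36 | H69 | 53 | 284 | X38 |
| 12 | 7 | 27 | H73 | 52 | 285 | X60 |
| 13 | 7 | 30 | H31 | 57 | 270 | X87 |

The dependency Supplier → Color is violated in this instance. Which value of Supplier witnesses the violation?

Supplier=279: rows 1, 2, 10 → Color = H71, H71, H71 ✓
Supplier=285: rows 3, 5, 7, 9, 12 → Color takes values {H43, H73, H31} — violation
Supplier=270: rows 4, 13 → Color = H31, H31 ✓
Supplier=284: rows 6, 8, 11 → Color = H69, H69, H69 ✓
The only Supplier value with inconsistent Color is Supplier=285.

285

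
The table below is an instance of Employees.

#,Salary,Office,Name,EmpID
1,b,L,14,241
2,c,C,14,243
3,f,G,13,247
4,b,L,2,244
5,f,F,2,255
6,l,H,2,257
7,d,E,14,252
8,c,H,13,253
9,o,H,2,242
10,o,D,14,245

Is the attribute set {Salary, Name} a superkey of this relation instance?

Yes

All 10 rows have distinct {Salary, Name} values, so {Salary, Name} → (all attributes) holds and {Salary, Name} is a superkey.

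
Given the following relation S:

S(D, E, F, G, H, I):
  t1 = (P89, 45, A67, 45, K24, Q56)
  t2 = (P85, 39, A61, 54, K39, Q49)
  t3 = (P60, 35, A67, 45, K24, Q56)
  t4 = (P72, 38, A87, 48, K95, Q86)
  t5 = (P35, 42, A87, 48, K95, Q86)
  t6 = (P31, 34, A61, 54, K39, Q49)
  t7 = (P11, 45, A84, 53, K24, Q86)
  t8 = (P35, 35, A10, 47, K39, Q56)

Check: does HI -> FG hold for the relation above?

Yes

(H=K24, I=Q56): rows 1, 3 → {F,G} = (A67, 45), (A67, 45) ✓
(H=K39, I=Q49): rows 2, 6 → {F,G} = (A61, 54), (A61, 54) ✓
(H=K95, I=Q86): rows 4, 5 → {F,G} = (A87, 48), (A87, 48) ✓
(H=K24, I=Q86): row 7 → {F,G} = (A84, 53) ✓
(H=K39, I=Q56): row 8 → {F,G} = (A10, 47) ✓
Every HI value is associated with a single FG value, so HI -> FG holds.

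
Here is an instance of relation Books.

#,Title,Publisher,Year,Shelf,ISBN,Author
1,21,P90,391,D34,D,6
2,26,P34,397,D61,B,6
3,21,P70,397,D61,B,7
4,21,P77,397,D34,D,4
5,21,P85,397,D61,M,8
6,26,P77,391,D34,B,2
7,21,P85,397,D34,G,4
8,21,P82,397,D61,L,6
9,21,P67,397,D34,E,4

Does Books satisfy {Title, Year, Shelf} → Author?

(Title=21, Year=391, Shelf=D34): row 1 → Author = 6 ✓
(Title=26, Year=397, Shelf=D61): row 2 → Author = 6 ✓
(Title=21, Year=397, Shelf=D61): rows 3, 5, 8 → Author takes values {7, 8, 6} — violation
(Title=21, Year=397, Shelf=D34): rows 4, 7, 9 → Author = 4, 4, 4 ✓
(Title=26, Year=391, Shelf=D34): row 6 → Author = 2 ✓
Two rows agree on {Title, Year, Shelf} but differ on Author, so {Title, Year, Shelf} → Author does not hold.

No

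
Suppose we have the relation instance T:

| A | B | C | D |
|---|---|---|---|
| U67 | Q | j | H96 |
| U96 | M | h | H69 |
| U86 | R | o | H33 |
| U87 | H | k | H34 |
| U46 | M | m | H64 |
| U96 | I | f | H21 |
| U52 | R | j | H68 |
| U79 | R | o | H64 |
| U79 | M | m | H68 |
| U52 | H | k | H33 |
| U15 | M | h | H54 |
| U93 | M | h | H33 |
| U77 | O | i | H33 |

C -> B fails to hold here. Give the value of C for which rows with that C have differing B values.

C=j: 2 rows → B takes values {Q, R} — violation
C=h: 3 rows → B = M, M, M ✓
C=o: 2 rows → B = R, R ✓
C=k: 2 rows → B = H, H ✓
C=m: 2 rows → B = M, M ✓
C=f: 1 row → B = I ✓
C=i: 1 row → B = O ✓
The only C value with inconsistent B is C=j.

j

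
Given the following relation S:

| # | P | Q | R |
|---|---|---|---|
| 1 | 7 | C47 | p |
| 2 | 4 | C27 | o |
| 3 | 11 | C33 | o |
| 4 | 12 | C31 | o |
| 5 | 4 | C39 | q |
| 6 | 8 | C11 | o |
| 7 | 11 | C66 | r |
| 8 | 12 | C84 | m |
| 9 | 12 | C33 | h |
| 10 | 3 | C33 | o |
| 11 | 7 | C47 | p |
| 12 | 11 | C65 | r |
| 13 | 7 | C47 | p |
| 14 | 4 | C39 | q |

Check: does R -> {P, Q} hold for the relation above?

R=p: rows 1, 11, 13 → {P,Q} = (7, C47), (7, C47), (7, C47) ✓
R=o: rows 2, 3, 4, 6, 10 → {P,Q} takes values {(4, C27), (11, C33), (12, C31), (8, C11), (3, C33)} — violation
R=q: rows 5, 14 → {P,Q} = (4, C39), (4, C39) ✓
R=r: rows 7, 12 → {P,Q} takes values {(11, C66), (11, C65)} — violation
R=m: row 8 → {P,Q} = (12, C84) ✓
R=h: row 9 → {P,Q} = (12, C33) ✓
Two rows agree on R but differ on {P, Q}, so R -> {P, Q} does not hold.

No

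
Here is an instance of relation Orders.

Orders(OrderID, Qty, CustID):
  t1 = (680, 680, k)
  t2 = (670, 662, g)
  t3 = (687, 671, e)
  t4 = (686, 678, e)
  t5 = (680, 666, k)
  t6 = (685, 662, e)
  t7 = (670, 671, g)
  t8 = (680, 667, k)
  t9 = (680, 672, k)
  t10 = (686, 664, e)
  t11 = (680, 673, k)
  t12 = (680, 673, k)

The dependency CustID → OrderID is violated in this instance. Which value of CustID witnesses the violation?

e

CustID=k: rows 1, 5, 8, 9, 11, 12 → OrderID = 680, 680, 680, 680, 680, 680 ✓
CustID=g: rows 2, 7 → OrderID = 670, 670 ✓
CustID=e: rows 3, 4, 6, 10 → OrderID takes values {687, 686, 685} — violation
The only CustID value with inconsistent OrderID is CustID=e.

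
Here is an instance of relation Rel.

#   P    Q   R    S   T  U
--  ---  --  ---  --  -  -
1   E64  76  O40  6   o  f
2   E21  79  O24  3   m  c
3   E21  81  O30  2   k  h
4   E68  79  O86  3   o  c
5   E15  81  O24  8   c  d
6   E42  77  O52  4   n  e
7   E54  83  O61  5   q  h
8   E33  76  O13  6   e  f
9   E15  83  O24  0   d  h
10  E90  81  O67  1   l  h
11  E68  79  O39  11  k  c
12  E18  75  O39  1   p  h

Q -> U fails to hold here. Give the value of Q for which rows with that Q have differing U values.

Q=76: rows 1, 8 → U = f, f ✓
Q=79: rows 2, 4, 11 → U = c, c, c ✓
Q=81: rows 3, 5, 10 → U takes values {h, d} — violation
Q=77: row 6 → U = e ✓
Q=83: rows 7, 9 → U = h, h ✓
Q=75: row 12 → U = h ✓
The only Q value with inconsistent U is Q=81.

81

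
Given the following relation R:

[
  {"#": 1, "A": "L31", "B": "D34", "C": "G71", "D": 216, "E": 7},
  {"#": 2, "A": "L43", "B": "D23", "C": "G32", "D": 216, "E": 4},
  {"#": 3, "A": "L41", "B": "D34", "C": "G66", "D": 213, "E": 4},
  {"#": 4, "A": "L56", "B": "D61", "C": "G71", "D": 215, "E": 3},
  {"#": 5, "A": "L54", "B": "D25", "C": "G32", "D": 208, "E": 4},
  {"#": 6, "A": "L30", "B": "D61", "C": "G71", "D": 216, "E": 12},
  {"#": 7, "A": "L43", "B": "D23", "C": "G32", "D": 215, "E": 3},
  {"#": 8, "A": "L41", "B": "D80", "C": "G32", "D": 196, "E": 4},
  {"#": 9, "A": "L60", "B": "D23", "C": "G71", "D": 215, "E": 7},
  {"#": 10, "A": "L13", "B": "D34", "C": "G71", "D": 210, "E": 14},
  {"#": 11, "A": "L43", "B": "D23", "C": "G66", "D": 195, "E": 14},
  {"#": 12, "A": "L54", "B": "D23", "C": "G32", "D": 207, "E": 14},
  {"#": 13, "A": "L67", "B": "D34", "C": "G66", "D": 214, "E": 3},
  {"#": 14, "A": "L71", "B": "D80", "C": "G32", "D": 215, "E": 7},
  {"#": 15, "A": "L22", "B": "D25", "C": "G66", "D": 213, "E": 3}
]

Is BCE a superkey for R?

Yes

All 15 rows have distinct BCE values, so BCE → (all attributes) holds and BCE is a superkey.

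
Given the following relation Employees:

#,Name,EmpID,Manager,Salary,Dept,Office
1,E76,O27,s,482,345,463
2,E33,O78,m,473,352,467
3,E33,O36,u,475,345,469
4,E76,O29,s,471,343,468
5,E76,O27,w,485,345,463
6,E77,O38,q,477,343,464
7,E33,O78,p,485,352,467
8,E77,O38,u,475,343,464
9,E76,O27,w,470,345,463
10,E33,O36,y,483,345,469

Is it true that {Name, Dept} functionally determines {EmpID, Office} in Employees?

Yes

(Name=E76, Dept=345): rows 1, 5, 9 → {EmpID,Office} = (O27, 463), (O27, 463), (O27, 463) ✓
(Name=E33, Dept=352): rows 2, 7 → {EmpID,Office} = (O78, 467), (O78, 467) ✓
(Name=E33, Dept=345): rows 3, 10 → {EmpID,Office} = (O36, 469), (O36, 469) ✓
(Name=E76, Dept=343): row 4 → {EmpID,Office} = (O29, 468) ✓
(Name=E77, Dept=343): rows 6, 8 → {EmpID,Office} = (O38, 464), (O38, 464) ✓
Every {Name, Dept} value is associated with a single {EmpID, Office} value, so {Name, Dept} -> {EmpID, Office} holds.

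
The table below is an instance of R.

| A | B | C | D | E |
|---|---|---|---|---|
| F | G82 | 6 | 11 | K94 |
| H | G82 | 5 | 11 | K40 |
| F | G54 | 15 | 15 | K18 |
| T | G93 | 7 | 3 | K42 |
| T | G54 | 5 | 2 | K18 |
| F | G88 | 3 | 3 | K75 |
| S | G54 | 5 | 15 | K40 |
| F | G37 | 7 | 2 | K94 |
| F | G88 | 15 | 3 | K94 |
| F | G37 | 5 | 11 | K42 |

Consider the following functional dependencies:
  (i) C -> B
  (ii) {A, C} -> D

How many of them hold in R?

(i) C -> B: C=5: 4 rows → B takes values {G82, G54, G37} — violation; C=15: 2 rows → B takes values {G54, G88} — violation; C=7: 2 rows → B takes values {G93, G37} — violation — fails.
(ii) {A, C} -> D: (A=F, C=15): 2 rows → D takes values {15, 3} — violation — fails.
None of the 2 dependencies hold.

0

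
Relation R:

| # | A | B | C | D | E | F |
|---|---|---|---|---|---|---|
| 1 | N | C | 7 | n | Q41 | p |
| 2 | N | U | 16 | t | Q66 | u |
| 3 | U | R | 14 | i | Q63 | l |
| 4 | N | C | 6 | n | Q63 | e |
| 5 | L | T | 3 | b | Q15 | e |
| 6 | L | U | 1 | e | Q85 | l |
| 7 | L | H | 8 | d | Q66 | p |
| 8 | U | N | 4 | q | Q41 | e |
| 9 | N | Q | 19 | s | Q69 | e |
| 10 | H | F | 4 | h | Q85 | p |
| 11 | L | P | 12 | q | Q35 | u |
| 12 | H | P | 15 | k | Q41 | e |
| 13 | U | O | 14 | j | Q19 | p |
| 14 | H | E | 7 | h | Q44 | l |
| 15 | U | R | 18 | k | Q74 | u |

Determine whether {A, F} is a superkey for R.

No

Rows 4 and 9 have the same {A, F} value (A=N, F=e) but are distinct tuples, so {A, F} does not determine every attribute — not a superkey.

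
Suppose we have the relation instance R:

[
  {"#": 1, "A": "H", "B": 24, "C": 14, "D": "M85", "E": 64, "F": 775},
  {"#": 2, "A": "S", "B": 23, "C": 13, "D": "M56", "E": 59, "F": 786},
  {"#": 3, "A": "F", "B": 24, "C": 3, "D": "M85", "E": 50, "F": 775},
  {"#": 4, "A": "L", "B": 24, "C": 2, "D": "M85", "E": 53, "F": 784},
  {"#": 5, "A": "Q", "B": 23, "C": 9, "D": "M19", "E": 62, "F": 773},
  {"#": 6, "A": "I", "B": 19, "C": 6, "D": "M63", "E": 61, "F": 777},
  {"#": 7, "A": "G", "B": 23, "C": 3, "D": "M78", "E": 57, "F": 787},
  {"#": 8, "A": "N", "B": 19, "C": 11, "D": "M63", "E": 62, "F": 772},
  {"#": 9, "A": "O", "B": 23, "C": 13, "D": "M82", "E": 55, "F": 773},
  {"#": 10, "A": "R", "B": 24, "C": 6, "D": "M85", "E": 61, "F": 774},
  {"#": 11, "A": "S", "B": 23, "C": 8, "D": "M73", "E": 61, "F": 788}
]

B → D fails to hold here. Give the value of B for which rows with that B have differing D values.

23

B=24: rows 1, 3, 4, 10 → D = M85, M85, M85, M85 ✓
B=23: rows 2, 5, 7, 9, 11 → D takes values {M56, M19, M78, M82, M73} — violation
B=19: rows 6, 8 → D = M63, M63 ✓
The only B value with inconsistent D is B=23.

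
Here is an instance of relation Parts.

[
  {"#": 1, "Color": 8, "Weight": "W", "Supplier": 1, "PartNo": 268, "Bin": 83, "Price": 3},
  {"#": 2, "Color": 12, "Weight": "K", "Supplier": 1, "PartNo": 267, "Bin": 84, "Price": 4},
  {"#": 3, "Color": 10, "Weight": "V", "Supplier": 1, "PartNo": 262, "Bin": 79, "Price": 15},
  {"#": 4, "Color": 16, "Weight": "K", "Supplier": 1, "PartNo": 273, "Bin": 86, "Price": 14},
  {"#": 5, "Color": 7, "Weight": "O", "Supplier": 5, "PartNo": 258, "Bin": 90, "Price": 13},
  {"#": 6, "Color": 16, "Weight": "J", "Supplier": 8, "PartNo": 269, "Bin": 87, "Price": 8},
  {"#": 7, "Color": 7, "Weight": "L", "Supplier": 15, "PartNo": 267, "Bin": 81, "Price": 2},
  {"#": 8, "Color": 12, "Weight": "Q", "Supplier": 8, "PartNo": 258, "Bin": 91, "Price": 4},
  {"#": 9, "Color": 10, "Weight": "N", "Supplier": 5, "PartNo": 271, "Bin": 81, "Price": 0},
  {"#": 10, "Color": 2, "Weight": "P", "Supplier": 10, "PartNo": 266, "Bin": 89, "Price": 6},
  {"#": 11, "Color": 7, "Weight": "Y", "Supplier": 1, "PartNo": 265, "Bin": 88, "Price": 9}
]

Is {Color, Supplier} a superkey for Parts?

Yes

All 11 rows have distinct {Color, Supplier} values, so {Color, Supplier} → (all attributes) holds and {Color, Supplier} is a superkey.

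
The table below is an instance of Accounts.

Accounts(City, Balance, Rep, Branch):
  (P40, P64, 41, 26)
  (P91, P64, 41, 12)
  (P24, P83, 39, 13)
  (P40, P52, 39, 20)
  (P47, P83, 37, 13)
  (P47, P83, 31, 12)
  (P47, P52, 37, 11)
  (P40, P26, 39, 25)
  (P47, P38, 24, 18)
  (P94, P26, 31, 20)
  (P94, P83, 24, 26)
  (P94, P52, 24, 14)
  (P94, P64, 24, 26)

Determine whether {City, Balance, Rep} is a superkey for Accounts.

All 13 rows have distinct {City, Balance, Rep} values, so {City, Balance, Rep} → (all attributes) holds and {City, Balance, Rep} is a superkey.

Yes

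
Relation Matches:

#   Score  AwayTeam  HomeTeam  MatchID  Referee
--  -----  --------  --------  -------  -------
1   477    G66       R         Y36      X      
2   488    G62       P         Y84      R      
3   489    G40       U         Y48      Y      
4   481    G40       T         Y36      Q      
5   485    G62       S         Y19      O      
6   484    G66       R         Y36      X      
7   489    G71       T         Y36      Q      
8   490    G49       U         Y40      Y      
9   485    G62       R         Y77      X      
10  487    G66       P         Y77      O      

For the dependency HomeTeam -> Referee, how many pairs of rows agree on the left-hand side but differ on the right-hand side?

HomeTeam=R: all 3 rows agree on Referee — 0 pairs.
HomeTeam=P: violating pairs (2,10) — 1 pair.
HomeTeam=U: all 2 rows agree on Referee — 0 pairs.
HomeTeam=T: all 2 rows agree on Referee — 0 pairs.

1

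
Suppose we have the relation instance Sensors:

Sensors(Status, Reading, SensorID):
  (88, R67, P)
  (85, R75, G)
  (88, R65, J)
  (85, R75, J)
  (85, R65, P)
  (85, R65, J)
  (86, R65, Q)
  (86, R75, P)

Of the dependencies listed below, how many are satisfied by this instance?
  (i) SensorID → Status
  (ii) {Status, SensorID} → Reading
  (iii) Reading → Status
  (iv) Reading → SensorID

0

(i) SensorID → Status: SensorID=P: 3 rows → Status takes values {88, 85, 86} — violation; SensorID=J: 3 rows → Status takes values {88, 85} — violation — fails.
(ii) {Status, SensorID} → Reading: (Status=85, SensorID=J): 2 rows → Reading takes values {R75, R65} — violation — fails.
(iii) Reading → Status: Reading=R75: 3 rows → Status takes values {85, 86} — violation; Reading=R65: 4 rows → Status takes values {88, 85, 86} — violation — fails.
(iv) Reading → SensorID: Reading=R75: 3 rows → SensorID takes values {G, J, P} — violation; Reading=R65: 4 rows → SensorID takes values {J, P, Q} — violation — fails.
None of the 4 dependencies hold.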